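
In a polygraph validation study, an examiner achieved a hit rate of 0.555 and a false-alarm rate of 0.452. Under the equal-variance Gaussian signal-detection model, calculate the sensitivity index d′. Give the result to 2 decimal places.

z(H) = z(0.555) = 0.138
z(FA) = z(0.452) = -0.121
d' = z(H) − z(FA) = 0.138 − (-0.121) = 0.259

d′ = 0.26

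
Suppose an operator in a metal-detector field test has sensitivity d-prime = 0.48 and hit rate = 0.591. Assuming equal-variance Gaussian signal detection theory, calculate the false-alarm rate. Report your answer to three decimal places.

z(hit rate) = z(0.591) = 0.2301
z(FA) = z(H) − d' = 0.2301 − 0.48 = -0.2499
false-alarm rate = Φ(-0.2499) = 0.4013

false-alarm rate = 0.401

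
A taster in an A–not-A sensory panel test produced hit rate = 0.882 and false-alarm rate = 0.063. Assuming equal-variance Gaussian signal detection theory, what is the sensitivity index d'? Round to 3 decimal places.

z(0.882) = 1.1850, z(0.063) = -1.5301
d' = z(H) − z(FA) = 1.1850 − (-1.5301) = 2.7151

d' = 2.715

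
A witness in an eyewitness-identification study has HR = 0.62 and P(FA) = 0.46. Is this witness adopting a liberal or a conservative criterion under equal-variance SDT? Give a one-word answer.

liberal

z(H) = 0.305, z(FA) = -0.100
c = −½·(z(H) + z(FA)) = -0.1025
c < 0 → liberal criterion (biased toward responding “yes”).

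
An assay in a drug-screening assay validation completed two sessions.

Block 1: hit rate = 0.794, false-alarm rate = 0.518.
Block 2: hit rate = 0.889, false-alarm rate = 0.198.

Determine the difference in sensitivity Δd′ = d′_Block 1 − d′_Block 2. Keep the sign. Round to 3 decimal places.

Block 1: z(0.794) = 0.8204, z(0.518) = 0.0451, d' = 0.7753
Block 2: z(0.889) = 1.2212, z(0.198) = -0.8488, d' = 2.0700
Δd' = d'_Block 1 − d'_Block 2 = 0.7753 − 2.0700 = -1.2947
Block 2 has the higher sensitivity.

Δd′ = -1.295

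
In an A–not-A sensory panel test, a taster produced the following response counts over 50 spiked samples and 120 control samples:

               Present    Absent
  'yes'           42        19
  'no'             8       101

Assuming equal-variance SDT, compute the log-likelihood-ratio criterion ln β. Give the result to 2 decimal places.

ln β = 0.01

H = 42/50 = 0.8400
FA = 19/120 = 0.1583
z(H) = 0.994
z(FA) = -1.001
ln β = −½·[z(H)² − z(FA)²] = −0.5 × (0.988 − 1.002) = 0.007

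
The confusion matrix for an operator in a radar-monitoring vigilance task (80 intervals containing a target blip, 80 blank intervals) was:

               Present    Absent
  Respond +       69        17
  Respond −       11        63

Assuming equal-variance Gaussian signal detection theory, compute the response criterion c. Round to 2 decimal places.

c = -0.15

H = 69/80 = 0.8625
FA = 17/80 = 0.2125
z(0.8625) = 1.0916, z(0.2125) = -0.7978
c = −½·[z(H) + z(FA)] = −0.5 × (1.0916 + (-0.7978)) = -0.1469
c < 0: the operator has a liberal response bias.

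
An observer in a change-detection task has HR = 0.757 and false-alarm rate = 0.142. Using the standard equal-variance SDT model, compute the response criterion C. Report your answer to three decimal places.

z(H) = 0.6967
z(FA) = -1.0714
c = −½·[z(H) + z(FA)] = −0.5 × (0.6967 + (-1.0714)) = 0.18735
c > 0: the observer has a conservative response bias.

C = 0.187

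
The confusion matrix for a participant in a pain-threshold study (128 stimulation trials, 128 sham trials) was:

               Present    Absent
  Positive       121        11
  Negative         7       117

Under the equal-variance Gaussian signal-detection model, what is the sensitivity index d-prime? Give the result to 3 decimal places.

H = 121/128 = 0.9453
FA = 11/128 = 0.0859
z(H) = z(0.9453) = 1.6009
z(FA) = z(0.0859) = -1.3664
d' = z(H) − z(FA) = 1.6009 − (-1.3664) = 2.9673

d-prime = 2.967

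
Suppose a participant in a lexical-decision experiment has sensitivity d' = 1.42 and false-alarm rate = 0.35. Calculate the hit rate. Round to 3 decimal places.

z(false-alarm rate) = z(0.35) = -0.3853
z(H) = z(FA) + d' = -0.3853 + 1.42 = 1.0347
hit rate = Φ(1.0347) = 0.8496

hit rate = 0.850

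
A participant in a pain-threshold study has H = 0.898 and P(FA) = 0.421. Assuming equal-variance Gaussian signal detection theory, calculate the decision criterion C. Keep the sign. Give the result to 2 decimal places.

z(H) = z(0.898) = 1.2702
z(FA) = z(0.421) = -0.1993
c = −½·[z(H) + z(FA)] = −0.5 × (1.2702 + (-0.1993)) = -0.53545

C = -0.54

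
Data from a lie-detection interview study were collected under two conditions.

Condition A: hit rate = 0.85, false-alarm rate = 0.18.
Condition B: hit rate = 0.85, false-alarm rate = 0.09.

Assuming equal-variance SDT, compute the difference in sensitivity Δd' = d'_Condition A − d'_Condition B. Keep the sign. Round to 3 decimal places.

Δd' = -0.425

Condition A: z(0.85) = 1.0364, z(0.18) = -0.9154, d' = 1.9518
Condition B: z(0.85) = 1.0364, z(0.09) = -1.3408, d' = 2.3772
Δd' = d'_Condition A − d'_Condition B = 1.9518 − 2.3772 = -0.4254
Condition B has the higher sensitivity.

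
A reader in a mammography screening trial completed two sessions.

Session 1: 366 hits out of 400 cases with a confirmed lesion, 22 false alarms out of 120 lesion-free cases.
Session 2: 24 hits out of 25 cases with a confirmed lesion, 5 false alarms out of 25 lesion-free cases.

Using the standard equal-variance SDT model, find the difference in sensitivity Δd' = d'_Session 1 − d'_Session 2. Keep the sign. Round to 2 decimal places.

Δd' = -0.32

Session 1: z(0.9150) = 1.372, z(0.1833) = -0.903, d' = 2.275
Session 2: z(0.9600) = 1.751, z(0.2000) = -0.842, d' = 2.593
Δd' = d'_Session 1 − d'_Session 2 = 2.275 − 2.593 = -0.318
Session 2 has the higher sensitivity.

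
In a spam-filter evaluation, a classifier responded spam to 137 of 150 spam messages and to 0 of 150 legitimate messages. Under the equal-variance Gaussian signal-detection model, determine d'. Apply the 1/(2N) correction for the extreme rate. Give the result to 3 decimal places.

d' = 4.075

The false-alarm rate is 0/150 = 0, so apply the 1/(2N) correction: FA → 1/(2·150) = 0.00333.
z(H) = z(0.91333) = 1.3615
z(FA) = z(0.00333) = -2.7134
d' = 1.3615 − (-2.7134) = 4.0749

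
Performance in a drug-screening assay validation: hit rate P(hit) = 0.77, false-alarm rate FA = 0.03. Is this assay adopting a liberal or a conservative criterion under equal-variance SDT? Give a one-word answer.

conservative

z(H) = 0.739, z(FA) = -1.881
c = −½·(z(H) + z(FA)) = 0.571
c > 0 → conservative criterion (biased toward responding “no”).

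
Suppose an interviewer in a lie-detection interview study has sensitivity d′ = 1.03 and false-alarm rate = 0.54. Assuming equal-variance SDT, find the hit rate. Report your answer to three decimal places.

hit rate = 0.871

z(false-alarm rate) = z(0.54) = 0.1004
z(H) = z(FA) + d' = 0.1004 + 1.03 = 1.1304
hit rate = Φ(1.1304) = 0.8708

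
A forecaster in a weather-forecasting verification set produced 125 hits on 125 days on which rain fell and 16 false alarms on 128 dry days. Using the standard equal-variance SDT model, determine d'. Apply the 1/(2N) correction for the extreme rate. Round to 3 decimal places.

d' = 3.802

The hit rate is 125/125 = 1, so apply the 1/(2N) correction: H → 1 − 1/(2·125) = 0.99600.
z(H) = z(0.99600) = 2.6521
z(FA) = z(0.12500) = -1.1503
d' = 2.6521 − (-1.1503) = 3.8024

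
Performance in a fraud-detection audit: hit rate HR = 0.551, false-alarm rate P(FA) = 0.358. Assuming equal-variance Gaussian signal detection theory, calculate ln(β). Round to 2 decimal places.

Φ⁻¹(H) = Φ⁻¹(0.551) = 0.128
Φ⁻¹(FA) = Φ⁻¹(0.358) = -0.364
ln β = −½·[z(H)² − z(FA)²] = −0.5 × (0.016 − 0.132) = 0.058

ln β = 0.06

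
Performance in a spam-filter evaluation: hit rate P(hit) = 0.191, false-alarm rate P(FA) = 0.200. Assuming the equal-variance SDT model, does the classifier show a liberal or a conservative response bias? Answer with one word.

conservative

z(H) = -0.874, z(FA) = -0.842
c = −½·(z(H) + z(FA)) = 0.858
c > 0 → conservative criterion (biased toward responding “no”).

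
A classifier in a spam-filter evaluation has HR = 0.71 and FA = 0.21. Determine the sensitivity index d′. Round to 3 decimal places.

z(0.71) = 0.5534, z(0.21) = -0.8064
d' = z(H) − z(FA) = 0.5534 − (-0.8064) = 1.3598

d′ = 1.360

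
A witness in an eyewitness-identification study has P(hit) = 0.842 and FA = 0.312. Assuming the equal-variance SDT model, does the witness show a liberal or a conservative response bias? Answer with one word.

liberal

z(H) = 1.003, z(FA) = -0.490
c = −½·(z(H) + z(FA)) = -0.2565
c < 0 → liberal criterion (biased toward responding “yes”).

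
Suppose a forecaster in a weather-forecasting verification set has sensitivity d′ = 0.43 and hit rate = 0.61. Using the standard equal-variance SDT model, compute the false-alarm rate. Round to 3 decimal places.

z(hit rate) = z(0.61) = 0.2793
z(FA) = z(H) − d' = 0.2793 − 0.43 = -0.1507
false-alarm rate = Φ(-0.1507) = 0.4401

false-alarm rate = 0.440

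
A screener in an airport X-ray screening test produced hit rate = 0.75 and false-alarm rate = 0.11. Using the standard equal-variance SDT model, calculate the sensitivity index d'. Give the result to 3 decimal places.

z(H) = z(0.75) = 0.6745
z(FA) = z(0.11) = -1.2265
d' = z(H) − z(FA) = 0.6745 − (-1.2265) = 1.9010

d' = 1.901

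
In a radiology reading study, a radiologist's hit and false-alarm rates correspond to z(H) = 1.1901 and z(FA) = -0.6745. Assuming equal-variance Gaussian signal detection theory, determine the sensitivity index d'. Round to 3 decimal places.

d' = z(H) − z(FA) = 1.1901 − (-0.6745) = 1.8646

d' = 1.865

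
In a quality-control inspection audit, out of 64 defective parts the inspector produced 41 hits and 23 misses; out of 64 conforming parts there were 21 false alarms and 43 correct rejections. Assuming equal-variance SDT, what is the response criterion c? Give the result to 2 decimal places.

c = 0.04

H = 41/64 = 0.6406
FA = 21/64 = 0.3281
Φ⁻¹(H) = Φ⁻¹(0.6406) = 0.360
Φ⁻¹(FA) = Φ⁻¹(0.3281) = -0.445
c = −½·[z(H) + z(FA)] = −0.5 × (0.360 + (-0.445)) = 0.0425
c > 0: the inspector has a conservative response bias.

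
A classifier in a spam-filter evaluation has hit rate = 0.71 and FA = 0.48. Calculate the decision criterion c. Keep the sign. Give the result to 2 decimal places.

Φ⁻¹(0.71) = 0.5534, Φ⁻¹(0.48) = -0.0502
c = −½·[z(H) + z(FA)] = −0.5 × (0.5534 + (-0.0502)) = -0.2516

c = -0.25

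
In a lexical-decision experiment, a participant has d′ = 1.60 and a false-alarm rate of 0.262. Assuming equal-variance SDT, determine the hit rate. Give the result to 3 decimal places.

z(false-alarm rate) = z(0.262) = -0.6372
z(H) = z(FA) + d' = -0.6372 + 1.60 = 0.9628
hit rate = Φ(0.9628) = 0.8322

hit rate = 0.832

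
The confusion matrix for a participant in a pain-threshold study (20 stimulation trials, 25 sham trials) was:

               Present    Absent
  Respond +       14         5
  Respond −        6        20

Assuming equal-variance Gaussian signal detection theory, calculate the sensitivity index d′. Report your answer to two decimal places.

d′ = 1.37

H = 14/20 = 0.7000
FA = 5/25 = 0.2000
Φ⁻¹(0.7000) = 0.5244, Φ⁻¹(0.2000) = -0.8416
d' = z(H) − z(FA) = 0.5244 − (-0.8416) = 1.3660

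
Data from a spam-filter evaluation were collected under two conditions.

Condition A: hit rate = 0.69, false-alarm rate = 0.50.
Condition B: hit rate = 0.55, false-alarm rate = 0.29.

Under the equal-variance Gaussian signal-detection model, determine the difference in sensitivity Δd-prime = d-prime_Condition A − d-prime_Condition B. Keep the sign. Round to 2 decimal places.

Condition A: z(0.69) = 0.496, z(0.50) = 0.000, d' = 0.496
Condition B: z(0.55) = 0.126, z(0.29) = -0.553, d' = 0.679
Δd' = d'_Condition A − d'_Condition B = 0.496 − 0.679 = -0.183
Condition B has the higher sensitivity.

Δd-prime = -0.18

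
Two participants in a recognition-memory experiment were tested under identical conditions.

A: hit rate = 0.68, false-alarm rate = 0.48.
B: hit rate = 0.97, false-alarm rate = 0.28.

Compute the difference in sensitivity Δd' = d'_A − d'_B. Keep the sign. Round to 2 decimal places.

Δd' = -1.95

A: z(0.68) = 0.468, z(0.48) = -0.050, d' = 0.518
B: z(0.97) = 1.881, z(0.28) = -0.583, d' = 2.464
Δd' = d'_A − d'_B = 0.518 − 2.464 = -1.946
B has the higher sensitivity.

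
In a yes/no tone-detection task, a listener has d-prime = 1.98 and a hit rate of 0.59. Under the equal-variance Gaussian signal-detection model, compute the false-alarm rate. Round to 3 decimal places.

z(hit rate) = z(0.59) = 0.2275
z(FA) = z(H) − d' = 0.2275 − 1.98 = -1.7525
false-alarm rate = Φ(-1.7525) = 0.0398

false-alarm rate = 0.040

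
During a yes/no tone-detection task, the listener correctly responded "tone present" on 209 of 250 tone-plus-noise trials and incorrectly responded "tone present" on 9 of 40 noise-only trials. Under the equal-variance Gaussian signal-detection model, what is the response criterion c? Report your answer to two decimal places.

H = 209/250 = 0.8360
FA = 9/40 = 0.2250
z(0.8360) = 0.9782, z(0.2250) = -0.7554
c = −½·[z(H) + z(FA)] = −0.5 × (0.9782 + (-0.7554)) = -0.1114

c = -0.11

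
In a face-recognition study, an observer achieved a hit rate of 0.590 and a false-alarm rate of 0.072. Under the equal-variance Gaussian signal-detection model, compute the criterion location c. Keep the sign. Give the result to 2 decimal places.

c = 0.62

z(H) = z(0.590) = 0.228
z(FA) = z(0.072) = -1.461
c = −½·[z(H) + z(FA)] = −0.5 × (0.228 + (-1.461)) = 0.6165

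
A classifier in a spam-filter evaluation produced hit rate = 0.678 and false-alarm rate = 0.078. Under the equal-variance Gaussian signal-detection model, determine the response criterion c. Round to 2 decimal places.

c = 0.48

z(H) = 0.4621
z(FA) = -1.4187
c = −½·[z(H) + z(FA)] = −0.5 × (0.4621 + (-1.4187)) = 0.4783
c > 0: the classifier has a conservative response bias.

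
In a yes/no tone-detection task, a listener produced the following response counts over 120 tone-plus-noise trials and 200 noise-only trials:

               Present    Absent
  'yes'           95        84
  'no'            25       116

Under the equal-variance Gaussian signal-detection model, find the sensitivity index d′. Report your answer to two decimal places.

H = 95/120 = 0.7917
FA = 84/200 = 0.4200
Φ⁻¹(H) = Φ⁻¹(0.7917) = 0.8123
Φ⁻¹(FA) = Φ⁻¹(0.4200) = -0.2019
d' = z(H) − z(FA) = 0.8123 − (-0.2019) = 1.0142

d′ = 1.01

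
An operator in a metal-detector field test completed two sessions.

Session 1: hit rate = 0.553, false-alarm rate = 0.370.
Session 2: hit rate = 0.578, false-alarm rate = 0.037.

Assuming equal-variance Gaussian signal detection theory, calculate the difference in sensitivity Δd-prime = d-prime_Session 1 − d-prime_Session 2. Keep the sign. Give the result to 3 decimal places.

Session 1: z(0.553) = 0.1332, z(0.370) = -0.3319, d' = 0.4651
Session 2: z(0.578) = 0.1968, z(0.037) = -1.7866, d' = 1.9834
Δd' = d'_Session 1 − d'_Session 2 = 0.4651 − 1.9834 = -1.5183
Session 2 has the higher sensitivity.

Δd-prime = -1.518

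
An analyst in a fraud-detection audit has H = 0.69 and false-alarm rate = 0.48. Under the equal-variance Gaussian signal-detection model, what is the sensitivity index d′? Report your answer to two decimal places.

d′ = 0.55

z(H) = z(0.69) = 0.4959
z(FA) = z(0.48) = -0.0502
d' = z(H) − z(FA) = 0.4959 − (-0.0502) = 0.5461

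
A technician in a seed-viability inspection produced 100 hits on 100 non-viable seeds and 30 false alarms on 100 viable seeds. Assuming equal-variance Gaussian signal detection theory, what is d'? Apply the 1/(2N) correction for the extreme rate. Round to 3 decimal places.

d' = 3.100

The hit rate is 100/100 = 1, so apply the 1/(2N) correction: H → 1 − 1/(2·100) = 0.99500.
z(H) = z(0.99500) = 2.5758
z(FA) = z(0.30000) = -0.5244
d' = 2.5758 − (-0.5244) = 3.1002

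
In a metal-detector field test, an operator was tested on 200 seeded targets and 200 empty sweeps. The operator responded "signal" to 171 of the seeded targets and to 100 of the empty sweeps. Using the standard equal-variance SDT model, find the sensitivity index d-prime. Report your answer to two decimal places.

H = 171/200 = 0.8550
FA = 100/200 = 0.5000
z(H) = z(0.8550) = 1.058
z(FA) = z(0.5000) = 0.000
d' = z(H) − z(FA) = 1.058 − 0.000 = 1.058

d-prime = 1.06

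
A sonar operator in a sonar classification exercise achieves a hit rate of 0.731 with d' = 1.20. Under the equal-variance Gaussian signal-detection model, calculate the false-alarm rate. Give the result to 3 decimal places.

false-alarm rate = 0.280

z(hit rate) = z(0.731) = 0.6158
z(FA) = z(H) − d' = 0.6158 − 1.20 = -0.5842
false-alarm rate = Φ(-0.5842) = 0.2795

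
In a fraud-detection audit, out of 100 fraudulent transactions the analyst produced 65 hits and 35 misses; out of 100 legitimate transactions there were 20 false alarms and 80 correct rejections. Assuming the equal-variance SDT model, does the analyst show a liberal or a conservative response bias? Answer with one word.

z(H) = 0.385, z(FA) = -0.842
c = −½·(z(H) + z(FA)) = 0.2285
c > 0 → conservative criterion (biased toward responding “no”).

conservative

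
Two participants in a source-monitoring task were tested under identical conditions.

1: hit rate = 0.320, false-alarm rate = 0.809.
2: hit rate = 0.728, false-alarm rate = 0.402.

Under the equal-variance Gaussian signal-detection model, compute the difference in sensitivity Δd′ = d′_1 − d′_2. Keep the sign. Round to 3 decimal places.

Δd′ = -2.197

1: z(0.320) = -0.4677, z(0.809) = 0.8742, d' = -1.3419
2: z(0.728) = 0.6068, z(0.402) = -0.2482, d' = 0.8550
Δd' = d'_1 − d'_2 = -1.3419 − 0.8550 = -2.1969
2 has the higher sensitivity.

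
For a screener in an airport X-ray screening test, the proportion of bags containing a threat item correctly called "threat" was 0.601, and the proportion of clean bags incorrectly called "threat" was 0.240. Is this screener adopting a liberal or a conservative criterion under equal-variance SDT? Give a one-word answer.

z(H) = 0.256, z(FA) = -0.706
c = −½·(z(H) + z(FA)) = 0.225
c > 0 → conservative criterion (biased toward responding “no”).

conservative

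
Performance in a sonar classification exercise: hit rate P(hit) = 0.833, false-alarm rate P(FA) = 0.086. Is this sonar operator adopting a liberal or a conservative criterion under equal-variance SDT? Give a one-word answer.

conservative

z(H) = 0.966, z(FA) = -1.366
c = −½·(z(H) + z(FA)) = 0.200
c > 0 → conservative criterion (biased toward responding “no”).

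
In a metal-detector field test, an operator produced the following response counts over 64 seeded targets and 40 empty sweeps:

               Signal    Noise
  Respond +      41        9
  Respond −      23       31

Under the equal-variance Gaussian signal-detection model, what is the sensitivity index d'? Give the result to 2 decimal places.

H = 41/64 = 0.6406
FA = 9/40 = 0.2250
z(H) = z(0.6406) = 0.3601
z(FA) = z(0.2250) = -0.7554
d' = z(H) − z(FA) = 0.3601 − (-0.7554) = 1.1155

d' = 1.12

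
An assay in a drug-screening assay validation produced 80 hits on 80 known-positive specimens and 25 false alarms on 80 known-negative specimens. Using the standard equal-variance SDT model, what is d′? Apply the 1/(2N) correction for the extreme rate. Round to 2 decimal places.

The hit rate is 80/80 = 1, so apply the 1/(2N) correction: H → 1 − 1/(2·80) = 0.99375.
z(H) = z(0.99375) = 2.498
z(FA) = z(0.31250) = -0.489
d' = 2.498 − (-0.489) = 2.987

d′ = 2.99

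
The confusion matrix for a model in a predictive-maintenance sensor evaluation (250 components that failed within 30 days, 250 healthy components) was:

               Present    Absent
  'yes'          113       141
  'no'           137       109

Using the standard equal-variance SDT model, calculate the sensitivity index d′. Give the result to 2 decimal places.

d′ = -0.28

H = 113/250 = 0.4520
FA = 141/250 = 0.5640
Φ⁻¹(H) = Φ⁻¹(0.4520) = -0.121
Φ⁻¹(FA) = Φ⁻¹(0.5640) = 0.161
d' = z(H) − z(FA) = -0.121 − 0.161 = -0.282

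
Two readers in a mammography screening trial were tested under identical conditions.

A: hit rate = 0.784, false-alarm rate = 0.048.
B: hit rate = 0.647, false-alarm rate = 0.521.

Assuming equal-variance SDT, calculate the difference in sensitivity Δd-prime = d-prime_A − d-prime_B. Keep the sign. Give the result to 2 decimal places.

A: z(0.784) = 0.786, z(0.048) = -1.665, d' = 2.451
B: z(0.647) = 0.377, z(0.521) = 0.053, d' = 0.324
Δd' = d'_A − d'_B = 2.451 − 0.324 = 2.127
A has the higher sensitivity.

Δd-prime = 2.13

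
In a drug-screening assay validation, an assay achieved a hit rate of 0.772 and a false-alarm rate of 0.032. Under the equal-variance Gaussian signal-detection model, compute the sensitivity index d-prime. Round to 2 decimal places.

d-prime = 2.60

z(H) = 0.7454
z(FA) = -1.8522
d' = z(H) − z(FA) = 0.7454 − (-1.8522) = 2.5976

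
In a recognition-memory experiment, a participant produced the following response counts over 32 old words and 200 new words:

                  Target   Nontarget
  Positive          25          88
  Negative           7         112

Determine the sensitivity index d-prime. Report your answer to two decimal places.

H = 25/32 = 0.7812
FA = 88/200 = 0.4400
z(0.7812) = 0.7763, z(0.4400) = -0.1510
d' = z(H) − z(FA) = 0.7763 − (-0.1510) = 0.9273

d-prime = 0.93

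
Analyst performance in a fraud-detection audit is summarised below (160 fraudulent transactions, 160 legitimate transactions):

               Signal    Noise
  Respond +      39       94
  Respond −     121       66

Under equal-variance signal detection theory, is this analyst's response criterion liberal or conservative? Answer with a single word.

z(H) = -0.694, z(FA) = 0.221
c = −½·(z(H) + z(FA)) = 0.2365
c > 0 → conservative criterion (biased toward responding “no”).

conservative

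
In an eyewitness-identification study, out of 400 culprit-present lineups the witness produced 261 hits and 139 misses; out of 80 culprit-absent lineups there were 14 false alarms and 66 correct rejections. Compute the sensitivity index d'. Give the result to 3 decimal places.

H = 261/400 = 0.6525
FA = 14/80 = 0.1750
Φ⁻¹(H) = Φ⁻¹(0.6525) = 0.3921
Φ⁻¹(FA) = Φ⁻¹(0.1750) = -0.9346
d' = z(H) − z(FA) = 0.3921 − (-0.9346) = 1.3267

d' = 1.327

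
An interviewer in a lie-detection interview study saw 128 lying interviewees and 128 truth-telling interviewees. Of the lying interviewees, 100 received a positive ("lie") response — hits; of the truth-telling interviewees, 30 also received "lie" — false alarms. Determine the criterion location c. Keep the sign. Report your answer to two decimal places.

c = -0.03

H = 100/128 = 0.7812
FA = 30/128 = 0.2344
Φ⁻¹(H) = 0.7763
Φ⁻¹(FA) = -0.7244
c = −½·[z(H) + z(FA)] = −0.5 × (0.7763 + (-0.7244)) = -0.02595
c < 0: the interviewer has a liberal response bias.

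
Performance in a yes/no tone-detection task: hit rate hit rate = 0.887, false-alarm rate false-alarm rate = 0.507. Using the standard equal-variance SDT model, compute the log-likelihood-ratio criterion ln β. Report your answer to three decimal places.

ln β = -0.733

z(0.887) = 1.2107, z(0.507) = 0.0175
ln β = −½·[z(H)² − z(FA)²] = −0.5 × (1.4658 − 0.0003) = -0.73275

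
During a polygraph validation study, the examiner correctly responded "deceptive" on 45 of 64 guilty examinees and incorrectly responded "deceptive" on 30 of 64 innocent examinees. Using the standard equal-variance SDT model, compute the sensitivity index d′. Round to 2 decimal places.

d′ = 0.61

H = 45/64 = 0.7031
FA = 30/64 = 0.4688
Φ⁻¹(H) = Φ⁻¹(0.7031) = 0.5333
Φ⁻¹(FA) = Φ⁻¹(0.4688) = -0.0783
d' = z(H) − z(FA) = 0.5333 − (-0.0783) = 0.6116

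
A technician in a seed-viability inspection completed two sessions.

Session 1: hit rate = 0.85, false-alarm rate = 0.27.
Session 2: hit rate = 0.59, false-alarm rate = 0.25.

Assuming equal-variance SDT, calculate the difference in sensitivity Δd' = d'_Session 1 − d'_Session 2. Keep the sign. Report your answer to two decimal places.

Session 1: z(0.85) = 1.036, z(0.27) = -0.613, d' = 1.649
Session 2: z(0.59) = 0.228, z(0.25) = -0.674, d' = 0.902
Δd' = d'_Session 1 − d'_Session 2 = 1.649 − 0.902 = 0.747
Session 1 has the higher sensitivity.

Δd' = 0.75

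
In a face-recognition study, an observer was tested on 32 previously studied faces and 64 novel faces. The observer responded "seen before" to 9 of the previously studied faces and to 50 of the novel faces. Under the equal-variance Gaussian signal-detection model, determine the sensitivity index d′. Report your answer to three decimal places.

d′ = -1.356

H = 9/32 = 0.2812
FA = 50/64 = 0.7812
z(0.2812) = -0.5793, z(0.7812) = 0.7763
d' = z(H) − z(FA) = -0.5793 − 0.7763 = -1.3556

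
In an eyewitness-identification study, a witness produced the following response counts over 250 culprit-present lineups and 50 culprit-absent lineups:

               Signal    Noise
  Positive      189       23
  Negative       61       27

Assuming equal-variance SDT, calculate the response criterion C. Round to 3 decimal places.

C = -0.297

H = 189/250 = 0.7560
FA = 23/50 = 0.4600
Φ⁻¹(H) = Φ⁻¹(0.7560) = 0.6935
Φ⁻¹(FA) = Φ⁻¹(0.4600) = -0.1004
c = −½·[z(H) + z(FA)] = −0.5 × (0.6935 + (-0.1004)) = -0.29655
c < 0: the witness has a liberal response bias.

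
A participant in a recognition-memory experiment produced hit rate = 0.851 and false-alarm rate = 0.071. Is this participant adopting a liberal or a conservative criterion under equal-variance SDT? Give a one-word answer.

z(H) = 1.041, z(FA) = -1.468
c = −½·(z(H) + z(FA)) = 0.2135
c > 0 → conservative criterion (biased toward responding “no”).

conservative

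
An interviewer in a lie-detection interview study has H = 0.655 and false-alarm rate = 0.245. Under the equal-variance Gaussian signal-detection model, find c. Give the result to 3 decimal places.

c = 0.146

Φ⁻¹(0.655) = 0.3989, Φ⁻¹(0.245) = -0.6903
c = −½·[z(H) + z(FA)] = −0.5 × (0.3989 + (-0.6903)) = 0.1457
c > 0: the interviewer has a conservative response bias.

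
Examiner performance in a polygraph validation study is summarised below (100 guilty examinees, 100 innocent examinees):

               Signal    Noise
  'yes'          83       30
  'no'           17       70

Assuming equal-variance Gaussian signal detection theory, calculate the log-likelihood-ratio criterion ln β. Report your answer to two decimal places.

ln β = -0.32

H = 83/100 = 0.8300
FA = 30/100 = 0.3000
z(0.8300) = 0.954, z(0.3000) = -0.524
ln β = −½·[z(H)² − z(FA)²] = −0.5 × (0.910 − 0.275) = -0.3175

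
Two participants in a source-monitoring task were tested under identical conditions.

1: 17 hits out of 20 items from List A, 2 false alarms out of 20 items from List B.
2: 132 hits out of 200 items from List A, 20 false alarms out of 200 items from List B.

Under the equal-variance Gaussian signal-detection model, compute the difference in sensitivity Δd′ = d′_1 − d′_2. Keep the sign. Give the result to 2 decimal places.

Δd′ = 0.62

1: z(0.8500) = 1.036, z(0.1000) = -1.282, d' = 2.318
2: z(0.6600) = 0.412, z(0.1000) = -1.282, d' = 1.694
Δd' = d'_1 − d'_2 = 2.318 − 1.694 = 0.624
1 has the higher sensitivity.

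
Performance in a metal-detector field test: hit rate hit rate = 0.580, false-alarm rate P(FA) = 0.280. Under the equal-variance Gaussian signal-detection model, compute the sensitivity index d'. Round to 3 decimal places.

Φ⁻¹(H) = 0.2019
Φ⁻¹(FA) = -0.5828
d' = z(H) − z(FA) = 0.2019 − (-0.5828) = 0.7847

d' = 0.785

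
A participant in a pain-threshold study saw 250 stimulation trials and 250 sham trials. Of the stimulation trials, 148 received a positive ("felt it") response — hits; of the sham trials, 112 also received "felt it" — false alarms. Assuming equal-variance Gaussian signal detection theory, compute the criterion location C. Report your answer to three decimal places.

H = 148/250 = 0.5920
FA = 112/250 = 0.4480
z(H) = 0.2327
z(FA) = -0.1307
c = −½·[z(H) + z(FA)] = −0.5 × (0.2327 + (-0.1307)) = -0.0510
c < 0: the participant has a liberal response bias.

C = -0.051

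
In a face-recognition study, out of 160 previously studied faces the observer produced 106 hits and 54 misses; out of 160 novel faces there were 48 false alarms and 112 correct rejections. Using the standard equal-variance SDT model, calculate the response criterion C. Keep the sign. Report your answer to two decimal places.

H = 106/160 = 0.6625
FA = 48/160 = 0.3000
Φ⁻¹(H) = Φ⁻¹(0.6625) = 0.4193
Φ⁻¹(FA) = Φ⁻¹(0.3000) = -0.5244
c = −½·[z(H) + z(FA)] = −0.5 × (0.4193 + (-0.5244)) = 0.05255
c > 0: the observer has a conservative response bias.

C = 0.05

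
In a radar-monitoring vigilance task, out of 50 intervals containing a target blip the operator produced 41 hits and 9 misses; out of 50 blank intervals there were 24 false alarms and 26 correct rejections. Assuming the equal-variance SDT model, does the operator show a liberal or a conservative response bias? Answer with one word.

liberal

z(H) = 0.915, z(FA) = -0.050
c = −½·(z(H) + z(FA)) = -0.4325
c < 0 → liberal criterion (biased toward responding “yes”).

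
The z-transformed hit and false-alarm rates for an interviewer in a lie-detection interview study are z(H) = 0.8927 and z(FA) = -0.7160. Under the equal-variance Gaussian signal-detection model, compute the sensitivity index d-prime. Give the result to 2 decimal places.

d' = z(H) − z(FA) = 0.8927 − (-0.7160) = 1.6087

d-prime = 1.61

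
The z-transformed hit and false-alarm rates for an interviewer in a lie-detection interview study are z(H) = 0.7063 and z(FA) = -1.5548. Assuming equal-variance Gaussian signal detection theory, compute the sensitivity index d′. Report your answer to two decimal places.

d' = z(H) − z(FA) = 0.7063 − (-1.5548) = 2.2611

d′ = 2.26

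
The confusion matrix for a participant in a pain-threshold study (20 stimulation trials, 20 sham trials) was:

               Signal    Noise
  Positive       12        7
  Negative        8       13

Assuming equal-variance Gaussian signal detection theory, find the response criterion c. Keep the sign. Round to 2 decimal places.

c = 0.07

H = 12/20 = 0.6000
FA = 7/20 = 0.3500
z(H) = 0.253
z(FA) = -0.385
c = −½·[z(H) + z(FA)] = −0.5 × (0.253 + (-0.385)) = 0.066
c > 0: the participant has a conservative response bias.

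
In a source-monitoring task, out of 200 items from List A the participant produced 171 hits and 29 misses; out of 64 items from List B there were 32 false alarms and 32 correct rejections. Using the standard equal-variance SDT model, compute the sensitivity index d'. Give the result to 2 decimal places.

d' = 1.06

H = 171/200 = 0.8550
FA = 32/64 = 0.5000
Φ⁻¹(H) = 1.058
Φ⁻¹(FA) = 0.000
d' = z(H) − z(FA) = 1.058 − 0.000 = 1.058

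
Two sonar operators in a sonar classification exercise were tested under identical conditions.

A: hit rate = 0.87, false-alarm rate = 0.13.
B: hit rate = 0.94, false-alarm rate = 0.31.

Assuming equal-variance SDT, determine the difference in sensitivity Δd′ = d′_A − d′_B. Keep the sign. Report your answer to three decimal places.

A: z(0.87) = 1.1264, z(0.13) = -1.1264, d' = 2.2528
B: z(0.94) = 1.5548, z(0.31) = -0.4959, d' = 2.0507
Δd' = d'_A − d'_B = 2.2528 − 2.0507 = 0.2021
A has the higher sensitivity.

Δd′ = 0.202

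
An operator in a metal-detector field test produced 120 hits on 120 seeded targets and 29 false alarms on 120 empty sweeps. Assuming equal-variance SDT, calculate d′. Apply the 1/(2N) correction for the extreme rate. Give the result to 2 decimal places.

The hit rate is 120/120 = 1, so apply the 1/(2N) correction: H → 1 − 1/(2·120) = 0.99583.
z(H) = z(0.99583) = 2.638
z(FA) = z(0.24167) = -0.701
d' = 2.638 − (-0.701) = 3.339

d′ = 3.34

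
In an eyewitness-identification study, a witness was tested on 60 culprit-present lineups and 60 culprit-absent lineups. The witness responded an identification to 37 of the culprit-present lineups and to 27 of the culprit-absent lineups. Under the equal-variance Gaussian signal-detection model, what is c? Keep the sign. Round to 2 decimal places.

c = -0.09

H = 37/60 = 0.6167
FA = 27/60 = 0.4500
z(H) = 0.2968
z(FA) = -0.1257
c = −½·[z(H) + z(FA)] = −0.5 × (0.2968 + (-0.1257)) = -0.08555
c < 0: the witness has a liberal response bias.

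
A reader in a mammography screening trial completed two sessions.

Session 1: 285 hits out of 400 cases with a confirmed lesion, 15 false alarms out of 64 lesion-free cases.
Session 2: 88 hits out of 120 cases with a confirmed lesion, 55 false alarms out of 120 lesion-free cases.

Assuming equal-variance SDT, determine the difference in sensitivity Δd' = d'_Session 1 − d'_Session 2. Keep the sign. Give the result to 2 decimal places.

Session 1: z(0.7125) = 0.561, z(0.2344) = -0.724, d' = 1.285
Session 2: z(0.7333) = 0.623, z(0.4583) = -0.105, d' = 0.728
Δd' = d'_Session 1 − d'_Session 2 = 1.285 − 0.728 = 0.557
Session 1 has the higher sensitivity.

Δd' = 0.56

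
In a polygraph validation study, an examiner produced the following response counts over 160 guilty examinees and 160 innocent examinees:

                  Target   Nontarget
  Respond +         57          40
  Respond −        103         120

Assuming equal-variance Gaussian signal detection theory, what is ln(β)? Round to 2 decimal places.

ln β = 0.16

H = 57/160 = 0.3563
FA = 40/160 = 0.2500
z(0.3563) = -0.368, z(0.2500) = -0.674
ln β = −½·[z(H)² − z(FA)²] = −0.5 × (0.135 − 0.454) = 0.1595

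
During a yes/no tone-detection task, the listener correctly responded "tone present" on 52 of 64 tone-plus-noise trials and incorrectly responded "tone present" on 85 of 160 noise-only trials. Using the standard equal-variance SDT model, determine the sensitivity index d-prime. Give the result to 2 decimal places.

H = 52/64 = 0.8125
FA = 85/160 = 0.5312
Φ⁻¹(H) = 0.887
Φ⁻¹(FA) = 0.078
d' = z(H) − z(FA) = 0.887 − 0.078 = 0.809

d-prime = 0.81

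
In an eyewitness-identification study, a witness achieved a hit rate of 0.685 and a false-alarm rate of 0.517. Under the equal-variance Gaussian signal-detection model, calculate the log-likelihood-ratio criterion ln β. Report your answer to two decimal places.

ln β = -0.12

z(H) = z(0.685) = 0.482
z(FA) = z(0.517) = 0.043
ln β = −½·[z(H)² − z(FA)²] = −0.5 × (0.232 − 0.002) = -0.115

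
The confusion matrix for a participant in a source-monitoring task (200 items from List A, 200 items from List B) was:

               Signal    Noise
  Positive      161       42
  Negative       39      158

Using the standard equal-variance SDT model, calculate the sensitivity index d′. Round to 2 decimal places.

H = 161/200 = 0.8050
FA = 42/200 = 0.2100
Φ⁻¹(0.8050) = 0.8596, Φ⁻¹(0.2100) = -0.8064
d' = z(H) − z(FA) = 0.8596 − (-0.8064) = 1.6660

d′ = 1.67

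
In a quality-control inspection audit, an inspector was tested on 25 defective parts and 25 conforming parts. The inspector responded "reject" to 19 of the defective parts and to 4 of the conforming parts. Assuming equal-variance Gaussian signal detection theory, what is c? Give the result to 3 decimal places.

c = 0.144

H = 19/25 = 0.7600
FA = 4/25 = 0.1600
z(0.7600) = 0.7063, z(0.1600) = -0.9945
c = −½·[z(H) + z(FA)] = −0.5 × (0.7063 + (-0.9945)) = 0.1441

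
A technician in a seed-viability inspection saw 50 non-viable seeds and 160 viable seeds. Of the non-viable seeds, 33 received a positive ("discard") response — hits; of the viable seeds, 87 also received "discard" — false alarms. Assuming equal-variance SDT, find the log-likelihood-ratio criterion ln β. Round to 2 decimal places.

ln β = -0.08

H = 33/50 = 0.6600
FA = 87/160 = 0.5437
Φ⁻¹(H) = 0.412
Φ⁻¹(FA) = 0.110
ln β = −½·[z(H)² − z(FA)²] = −0.5 × (0.170 − 0.012) = -0.079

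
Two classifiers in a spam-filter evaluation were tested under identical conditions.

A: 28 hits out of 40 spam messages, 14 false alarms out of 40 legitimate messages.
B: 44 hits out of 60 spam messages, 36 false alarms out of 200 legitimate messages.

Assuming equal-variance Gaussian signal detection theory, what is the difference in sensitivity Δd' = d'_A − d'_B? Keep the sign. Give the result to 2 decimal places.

Δd' = -0.63

A: z(0.7000) = 0.524, z(0.3500) = -0.385, d' = 0.909
B: z(0.7333) = 0.623, z(0.1800) = -0.915, d' = 1.538
Δd' = d'_A − d'_B = 0.909 − 1.538 = -0.629
B has the higher sensitivity.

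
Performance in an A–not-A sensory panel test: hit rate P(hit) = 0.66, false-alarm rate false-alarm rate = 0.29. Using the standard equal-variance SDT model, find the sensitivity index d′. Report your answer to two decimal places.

z(H) = 0.4125
z(FA) = -0.5534
d' = z(H) − z(FA) = 0.4125 − (-0.5534) = 0.9659

d′ = 0.97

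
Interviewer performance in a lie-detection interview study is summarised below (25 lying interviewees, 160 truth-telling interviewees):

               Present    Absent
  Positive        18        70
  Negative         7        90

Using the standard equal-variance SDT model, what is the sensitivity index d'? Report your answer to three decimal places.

d' = 0.740

H = 18/25 = 0.7200
FA = 70/160 = 0.4375
z(H) = z(0.7200) = 0.5828
z(FA) = z(0.4375) = -0.1573
d' = z(H) − z(FA) = 0.5828 − (-0.1573) = 0.7401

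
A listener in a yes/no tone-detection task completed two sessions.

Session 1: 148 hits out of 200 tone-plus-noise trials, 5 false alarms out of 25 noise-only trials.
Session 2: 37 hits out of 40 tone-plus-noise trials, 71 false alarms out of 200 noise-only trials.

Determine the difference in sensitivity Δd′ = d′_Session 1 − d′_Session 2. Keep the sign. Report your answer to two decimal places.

Session 1: z(0.7400) = 0.643, z(0.2000) = -0.842, d' = 1.485
Session 2: z(0.9250) = 1.440, z(0.3550) = -0.372, d' = 1.812
Δd' = d'_Session 1 − d'_Session 2 = 1.485 − 1.812 = -0.327
Session 2 has the higher sensitivity.

Δd′ = -0.33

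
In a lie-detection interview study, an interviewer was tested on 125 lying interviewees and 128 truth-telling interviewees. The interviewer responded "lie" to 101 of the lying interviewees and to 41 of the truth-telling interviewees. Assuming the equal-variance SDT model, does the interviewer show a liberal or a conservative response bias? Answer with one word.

liberal

z(H) = 0.871, z(FA) = -0.467
c = −½·(z(H) + z(FA)) = -0.202
c < 0 → liberal criterion (biased toward responding “yes”).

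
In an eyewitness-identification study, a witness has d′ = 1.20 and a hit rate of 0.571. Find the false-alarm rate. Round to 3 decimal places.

false-alarm rate = 0.154

z(hit rate) = z(0.571) = 0.1789
z(FA) = z(H) − d' = 0.1789 − 1.20 = -1.0211
false-alarm rate = Φ(-1.0211) = 0.1536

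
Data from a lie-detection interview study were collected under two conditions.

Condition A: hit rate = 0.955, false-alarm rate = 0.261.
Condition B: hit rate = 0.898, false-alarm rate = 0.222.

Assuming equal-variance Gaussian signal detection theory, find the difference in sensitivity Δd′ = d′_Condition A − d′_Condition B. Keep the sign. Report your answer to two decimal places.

Δd′ = 0.30

Condition A: z(0.955) = 1.695, z(0.261) = -0.640, d' = 2.335
Condition B: z(0.898) = 1.270, z(0.222) = -0.765, d' = 2.035
Δd' = d'_Condition A − d'_Condition B = 2.335 − 2.035 = 0.300
Condition A has the higher sensitivity.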